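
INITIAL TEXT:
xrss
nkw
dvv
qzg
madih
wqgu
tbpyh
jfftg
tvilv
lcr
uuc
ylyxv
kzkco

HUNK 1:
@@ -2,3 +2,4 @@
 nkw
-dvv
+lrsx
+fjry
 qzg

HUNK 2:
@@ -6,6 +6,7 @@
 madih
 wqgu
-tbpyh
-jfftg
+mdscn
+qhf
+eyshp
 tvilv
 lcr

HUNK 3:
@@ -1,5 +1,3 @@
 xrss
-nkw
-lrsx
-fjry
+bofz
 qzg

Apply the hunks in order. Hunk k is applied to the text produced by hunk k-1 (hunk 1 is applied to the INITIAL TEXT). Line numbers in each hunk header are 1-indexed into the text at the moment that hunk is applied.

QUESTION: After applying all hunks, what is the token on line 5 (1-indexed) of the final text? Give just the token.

Hunk 1: at line 2 remove [dvv] add [lrsx,fjry] -> 14 lines: xrss nkw lrsx fjry qzg madih wqgu tbpyh jfftg tvilv lcr uuc ylyxv kzkco
Hunk 2: at line 6 remove [tbpyh,jfftg] add [mdscn,qhf,eyshp] -> 15 lines: xrss nkw lrsx fjry qzg madih wqgu mdscn qhf eyshp tvilv lcr uuc ylyxv kzkco
Hunk 3: at line 1 remove [nkw,lrsx,fjry] add [bofz] -> 13 lines: xrss bofz qzg madih wqgu mdscn qhf eyshp tvilv lcr uuc ylyxv kzkco
Final line 5: wqgu

Answer: wqgu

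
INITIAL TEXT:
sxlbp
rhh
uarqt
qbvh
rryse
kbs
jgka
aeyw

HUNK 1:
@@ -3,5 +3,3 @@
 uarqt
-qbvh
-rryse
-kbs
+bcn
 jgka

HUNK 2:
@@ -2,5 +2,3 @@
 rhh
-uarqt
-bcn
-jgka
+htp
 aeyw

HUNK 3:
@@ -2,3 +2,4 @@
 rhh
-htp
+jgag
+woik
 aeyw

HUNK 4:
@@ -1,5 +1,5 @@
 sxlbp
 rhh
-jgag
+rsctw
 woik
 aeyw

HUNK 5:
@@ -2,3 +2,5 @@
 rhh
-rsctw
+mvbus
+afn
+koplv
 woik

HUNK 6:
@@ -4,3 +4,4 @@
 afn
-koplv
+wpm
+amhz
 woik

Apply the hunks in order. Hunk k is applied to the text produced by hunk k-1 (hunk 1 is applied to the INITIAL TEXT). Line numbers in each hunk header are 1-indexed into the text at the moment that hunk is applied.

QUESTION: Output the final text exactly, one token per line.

Hunk 1: at line 3 remove [qbvh,rryse,kbs] add [bcn] -> 6 lines: sxlbp rhh uarqt bcn jgka aeyw
Hunk 2: at line 2 remove [uarqt,bcn,jgka] add [htp] -> 4 lines: sxlbp rhh htp aeyw
Hunk 3: at line 2 remove [htp] add [jgag,woik] -> 5 lines: sxlbp rhh jgag woik aeyw
Hunk 4: at line 1 remove [jgag] add [rsctw] -> 5 lines: sxlbp rhh rsctw woik aeyw
Hunk 5: at line 2 remove [rsctw] add [mvbus,afn,koplv] -> 7 lines: sxlbp rhh mvbus afn koplv woik aeyw
Hunk 6: at line 4 remove [koplv] add [wpm,amhz] -> 8 lines: sxlbp rhh mvbus afn wpm amhz woik aeyw

Answer: sxlbp
rhh
mvbus
afn
wpm
amhz
woik
aeyw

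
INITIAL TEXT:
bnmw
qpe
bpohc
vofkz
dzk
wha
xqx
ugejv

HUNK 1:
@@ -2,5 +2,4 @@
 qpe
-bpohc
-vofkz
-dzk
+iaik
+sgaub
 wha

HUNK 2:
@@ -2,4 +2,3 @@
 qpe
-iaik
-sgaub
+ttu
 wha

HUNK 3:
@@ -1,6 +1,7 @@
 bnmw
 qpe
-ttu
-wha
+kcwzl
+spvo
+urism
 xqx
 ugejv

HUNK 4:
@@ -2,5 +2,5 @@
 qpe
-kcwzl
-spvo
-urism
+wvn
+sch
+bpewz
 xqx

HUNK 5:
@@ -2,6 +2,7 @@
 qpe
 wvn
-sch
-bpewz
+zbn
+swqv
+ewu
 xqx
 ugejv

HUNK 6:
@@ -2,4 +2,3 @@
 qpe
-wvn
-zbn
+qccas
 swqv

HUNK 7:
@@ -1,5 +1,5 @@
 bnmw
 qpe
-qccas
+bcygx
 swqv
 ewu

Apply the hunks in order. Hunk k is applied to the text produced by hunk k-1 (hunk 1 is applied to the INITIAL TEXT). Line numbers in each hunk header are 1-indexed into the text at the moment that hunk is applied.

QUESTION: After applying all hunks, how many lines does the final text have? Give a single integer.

Answer: 7

Derivation:
Hunk 1: at line 2 remove [bpohc,vofkz,dzk] add [iaik,sgaub] -> 7 lines: bnmw qpe iaik sgaub wha xqx ugejv
Hunk 2: at line 2 remove [iaik,sgaub] add [ttu] -> 6 lines: bnmw qpe ttu wha xqx ugejv
Hunk 3: at line 1 remove [ttu,wha] add [kcwzl,spvo,urism] -> 7 lines: bnmw qpe kcwzl spvo urism xqx ugejv
Hunk 4: at line 2 remove [kcwzl,spvo,urism] add [wvn,sch,bpewz] -> 7 lines: bnmw qpe wvn sch bpewz xqx ugejv
Hunk 5: at line 2 remove [sch,bpewz] add [zbn,swqv,ewu] -> 8 lines: bnmw qpe wvn zbn swqv ewu xqx ugejv
Hunk 6: at line 2 remove [wvn,zbn] add [qccas] -> 7 lines: bnmw qpe qccas swqv ewu xqx ugejv
Hunk 7: at line 1 remove [qccas] add [bcygx] -> 7 lines: bnmw qpe bcygx swqv ewu xqx ugejv
Final line count: 7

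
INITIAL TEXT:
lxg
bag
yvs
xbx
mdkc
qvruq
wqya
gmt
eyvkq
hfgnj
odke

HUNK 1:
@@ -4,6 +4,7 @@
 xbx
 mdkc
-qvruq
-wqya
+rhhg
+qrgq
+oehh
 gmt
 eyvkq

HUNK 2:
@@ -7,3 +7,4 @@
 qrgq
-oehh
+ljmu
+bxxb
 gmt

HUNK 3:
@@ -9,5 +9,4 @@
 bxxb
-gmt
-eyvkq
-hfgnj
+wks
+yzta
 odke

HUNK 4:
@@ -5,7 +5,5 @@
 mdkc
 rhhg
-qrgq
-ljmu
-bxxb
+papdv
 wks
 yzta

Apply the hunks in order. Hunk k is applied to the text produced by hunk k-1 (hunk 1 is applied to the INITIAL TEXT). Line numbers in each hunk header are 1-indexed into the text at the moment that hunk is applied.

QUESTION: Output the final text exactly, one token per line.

Hunk 1: at line 4 remove [qvruq,wqya] add [rhhg,qrgq,oehh] -> 12 lines: lxg bag yvs xbx mdkc rhhg qrgq oehh gmt eyvkq hfgnj odke
Hunk 2: at line 7 remove [oehh] add [ljmu,bxxb] -> 13 lines: lxg bag yvs xbx mdkc rhhg qrgq ljmu bxxb gmt eyvkq hfgnj odke
Hunk 3: at line 9 remove [gmt,eyvkq,hfgnj] add [wks,yzta] -> 12 lines: lxg bag yvs xbx mdkc rhhg qrgq ljmu bxxb wks yzta odke
Hunk 4: at line 5 remove [qrgq,ljmu,bxxb] add [papdv] -> 10 lines: lxg bag yvs xbx mdkc rhhg papdv wks yzta odke

Answer: lxg
bag
yvs
xbx
mdkc
rhhg
papdv
wks
yzta
odke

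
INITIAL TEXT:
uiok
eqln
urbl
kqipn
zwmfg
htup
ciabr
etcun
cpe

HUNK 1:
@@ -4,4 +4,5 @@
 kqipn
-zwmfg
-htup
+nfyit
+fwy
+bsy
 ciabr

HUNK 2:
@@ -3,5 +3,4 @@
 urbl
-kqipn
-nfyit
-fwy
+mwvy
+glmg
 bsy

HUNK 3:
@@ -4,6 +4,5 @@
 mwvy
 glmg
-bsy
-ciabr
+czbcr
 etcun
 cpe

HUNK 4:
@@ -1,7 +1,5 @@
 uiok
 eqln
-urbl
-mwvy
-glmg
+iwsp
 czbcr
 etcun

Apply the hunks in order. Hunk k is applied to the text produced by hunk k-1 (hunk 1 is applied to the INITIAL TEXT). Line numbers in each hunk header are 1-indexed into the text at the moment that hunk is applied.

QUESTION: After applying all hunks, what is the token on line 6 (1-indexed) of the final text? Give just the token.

Hunk 1: at line 4 remove [zwmfg,htup] add [nfyit,fwy,bsy] -> 10 lines: uiok eqln urbl kqipn nfyit fwy bsy ciabr etcun cpe
Hunk 2: at line 3 remove [kqipn,nfyit,fwy] add [mwvy,glmg] -> 9 lines: uiok eqln urbl mwvy glmg bsy ciabr etcun cpe
Hunk 3: at line 4 remove [bsy,ciabr] add [czbcr] -> 8 lines: uiok eqln urbl mwvy glmg czbcr etcun cpe
Hunk 4: at line 1 remove [urbl,mwvy,glmg] add [iwsp] -> 6 lines: uiok eqln iwsp czbcr etcun cpe
Final line 6: cpe

Answer: cpe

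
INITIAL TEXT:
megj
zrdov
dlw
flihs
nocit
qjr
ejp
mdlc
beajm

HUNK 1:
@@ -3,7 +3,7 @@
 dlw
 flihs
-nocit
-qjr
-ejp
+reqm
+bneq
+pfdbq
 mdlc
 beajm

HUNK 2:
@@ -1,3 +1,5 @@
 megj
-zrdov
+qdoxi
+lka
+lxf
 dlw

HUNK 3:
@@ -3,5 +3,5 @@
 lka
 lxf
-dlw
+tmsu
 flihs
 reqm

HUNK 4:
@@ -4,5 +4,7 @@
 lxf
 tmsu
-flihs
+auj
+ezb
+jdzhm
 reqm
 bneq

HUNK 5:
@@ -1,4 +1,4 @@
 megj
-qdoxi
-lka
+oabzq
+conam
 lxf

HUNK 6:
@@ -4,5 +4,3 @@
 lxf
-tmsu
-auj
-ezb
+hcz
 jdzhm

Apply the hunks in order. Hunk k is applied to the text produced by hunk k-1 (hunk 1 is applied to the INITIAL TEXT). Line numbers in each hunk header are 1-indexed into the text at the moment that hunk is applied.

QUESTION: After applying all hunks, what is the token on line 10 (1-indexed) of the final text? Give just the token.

Hunk 1: at line 3 remove [nocit,qjr,ejp] add [reqm,bneq,pfdbq] -> 9 lines: megj zrdov dlw flihs reqm bneq pfdbq mdlc beajm
Hunk 2: at line 1 remove [zrdov] add [qdoxi,lka,lxf] -> 11 lines: megj qdoxi lka lxf dlw flihs reqm bneq pfdbq mdlc beajm
Hunk 3: at line 3 remove [dlw] add [tmsu] -> 11 lines: megj qdoxi lka lxf tmsu flihs reqm bneq pfdbq mdlc beajm
Hunk 4: at line 4 remove [flihs] add [auj,ezb,jdzhm] -> 13 lines: megj qdoxi lka lxf tmsu auj ezb jdzhm reqm bneq pfdbq mdlc beajm
Hunk 5: at line 1 remove [qdoxi,lka] add [oabzq,conam] -> 13 lines: megj oabzq conam lxf tmsu auj ezb jdzhm reqm bneq pfdbq mdlc beajm
Hunk 6: at line 4 remove [tmsu,auj,ezb] add [hcz] -> 11 lines: megj oabzq conam lxf hcz jdzhm reqm bneq pfdbq mdlc beajm
Final line 10: mdlc

Answer: mdlc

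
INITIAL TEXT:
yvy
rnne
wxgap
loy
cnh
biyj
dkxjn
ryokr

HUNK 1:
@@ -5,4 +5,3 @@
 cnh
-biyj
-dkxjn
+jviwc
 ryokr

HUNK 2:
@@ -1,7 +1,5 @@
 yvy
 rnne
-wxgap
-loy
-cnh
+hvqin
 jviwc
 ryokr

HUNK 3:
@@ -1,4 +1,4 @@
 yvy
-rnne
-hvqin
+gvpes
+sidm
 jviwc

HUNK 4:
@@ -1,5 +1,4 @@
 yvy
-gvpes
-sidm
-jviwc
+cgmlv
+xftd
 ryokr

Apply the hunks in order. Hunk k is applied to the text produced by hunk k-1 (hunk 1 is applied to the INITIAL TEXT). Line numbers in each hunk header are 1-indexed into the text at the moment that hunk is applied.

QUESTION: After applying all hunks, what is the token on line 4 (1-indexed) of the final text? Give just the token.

Answer: ryokr

Derivation:
Hunk 1: at line 5 remove [biyj,dkxjn] add [jviwc] -> 7 lines: yvy rnne wxgap loy cnh jviwc ryokr
Hunk 2: at line 1 remove [wxgap,loy,cnh] add [hvqin] -> 5 lines: yvy rnne hvqin jviwc ryokr
Hunk 3: at line 1 remove [rnne,hvqin] add [gvpes,sidm] -> 5 lines: yvy gvpes sidm jviwc ryokr
Hunk 4: at line 1 remove [gvpes,sidm,jviwc] add [cgmlv,xftd] -> 4 lines: yvy cgmlv xftd ryokr
Final line 4: ryokr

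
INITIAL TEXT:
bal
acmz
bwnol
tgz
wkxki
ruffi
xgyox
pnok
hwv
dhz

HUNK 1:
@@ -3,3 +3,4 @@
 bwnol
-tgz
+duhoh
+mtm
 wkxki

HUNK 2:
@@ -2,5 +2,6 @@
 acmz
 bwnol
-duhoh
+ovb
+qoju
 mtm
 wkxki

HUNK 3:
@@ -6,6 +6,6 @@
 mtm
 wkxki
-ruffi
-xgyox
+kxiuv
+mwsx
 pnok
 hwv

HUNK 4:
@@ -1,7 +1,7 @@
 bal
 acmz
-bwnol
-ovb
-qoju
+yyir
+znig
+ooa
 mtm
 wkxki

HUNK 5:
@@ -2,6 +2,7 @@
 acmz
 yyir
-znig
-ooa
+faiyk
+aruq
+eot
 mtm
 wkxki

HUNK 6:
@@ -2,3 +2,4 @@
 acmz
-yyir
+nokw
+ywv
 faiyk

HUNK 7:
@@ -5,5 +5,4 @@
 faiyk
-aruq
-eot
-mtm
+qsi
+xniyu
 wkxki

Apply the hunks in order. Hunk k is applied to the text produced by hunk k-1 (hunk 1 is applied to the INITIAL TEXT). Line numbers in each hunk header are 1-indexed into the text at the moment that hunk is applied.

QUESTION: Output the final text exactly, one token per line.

Answer: bal
acmz
nokw
ywv
faiyk
qsi
xniyu
wkxki
kxiuv
mwsx
pnok
hwv
dhz

Derivation:
Hunk 1: at line 3 remove [tgz] add [duhoh,mtm] -> 11 lines: bal acmz bwnol duhoh mtm wkxki ruffi xgyox pnok hwv dhz
Hunk 2: at line 2 remove [duhoh] add [ovb,qoju] -> 12 lines: bal acmz bwnol ovb qoju mtm wkxki ruffi xgyox pnok hwv dhz
Hunk 3: at line 6 remove [ruffi,xgyox] add [kxiuv,mwsx] -> 12 lines: bal acmz bwnol ovb qoju mtm wkxki kxiuv mwsx pnok hwv dhz
Hunk 4: at line 1 remove [bwnol,ovb,qoju] add [yyir,znig,ooa] -> 12 lines: bal acmz yyir znig ooa mtm wkxki kxiuv mwsx pnok hwv dhz
Hunk 5: at line 2 remove [znig,ooa] add [faiyk,aruq,eot] -> 13 lines: bal acmz yyir faiyk aruq eot mtm wkxki kxiuv mwsx pnok hwv dhz
Hunk 6: at line 2 remove [yyir] add [nokw,ywv] -> 14 lines: bal acmz nokw ywv faiyk aruq eot mtm wkxki kxiuv mwsx pnok hwv dhz
Hunk 7: at line 5 remove [aruq,eot,mtm] add [qsi,xniyu] -> 13 lines: bal acmz nokw ywv faiyk qsi xniyu wkxki kxiuv mwsx pnok hwv dhz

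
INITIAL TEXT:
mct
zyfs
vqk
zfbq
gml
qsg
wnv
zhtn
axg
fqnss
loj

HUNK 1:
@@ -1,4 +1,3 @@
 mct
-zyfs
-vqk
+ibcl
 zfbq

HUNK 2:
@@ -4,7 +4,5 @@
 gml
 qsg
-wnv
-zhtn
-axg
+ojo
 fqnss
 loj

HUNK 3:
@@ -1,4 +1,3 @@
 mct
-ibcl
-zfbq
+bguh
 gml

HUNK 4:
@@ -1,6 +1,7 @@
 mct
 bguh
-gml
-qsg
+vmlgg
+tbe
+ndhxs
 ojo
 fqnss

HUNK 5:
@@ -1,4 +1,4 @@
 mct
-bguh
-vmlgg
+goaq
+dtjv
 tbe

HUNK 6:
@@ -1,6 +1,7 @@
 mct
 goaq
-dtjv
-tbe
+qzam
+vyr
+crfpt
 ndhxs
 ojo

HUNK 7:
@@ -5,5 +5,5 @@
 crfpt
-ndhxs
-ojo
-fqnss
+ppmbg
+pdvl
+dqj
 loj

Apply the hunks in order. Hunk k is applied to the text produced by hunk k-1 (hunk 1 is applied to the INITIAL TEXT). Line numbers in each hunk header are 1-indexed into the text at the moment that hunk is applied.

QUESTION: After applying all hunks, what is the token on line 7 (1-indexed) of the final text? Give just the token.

Answer: pdvl

Derivation:
Hunk 1: at line 1 remove [zyfs,vqk] add [ibcl] -> 10 lines: mct ibcl zfbq gml qsg wnv zhtn axg fqnss loj
Hunk 2: at line 4 remove [wnv,zhtn,axg] add [ojo] -> 8 lines: mct ibcl zfbq gml qsg ojo fqnss loj
Hunk 3: at line 1 remove [ibcl,zfbq] add [bguh] -> 7 lines: mct bguh gml qsg ojo fqnss loj
Hunk 4: at line 1 remove [gml,qsg] add [vmlgg,tbe,ndhxs] -> 8 lines: mct bguh vmlgg tbe ndhxs ojo fqnss loj
Hunk 5: at line 1 remove [bguh,vmlgg] add [goaq,dtjv] -> 8 lines: mct goaq dtjv tbe ndhxs ojo fqnss loj
Hunk 6: at line 1 remove [dtjv,tbe] add [qzam,vyr,crfpt] -> 9 lines: mct goaq qzam vyr crfpt ndhxs ojo fqnss loj
Hunk 7: at line 5 remove [ndhxs,ojo,fqnss] add [ppmbg,pdvl,dqj] -> 9 lines: mct goaq qzam vyr crfpt ppmbg pdvl dqj loj
Final line 7: pdvl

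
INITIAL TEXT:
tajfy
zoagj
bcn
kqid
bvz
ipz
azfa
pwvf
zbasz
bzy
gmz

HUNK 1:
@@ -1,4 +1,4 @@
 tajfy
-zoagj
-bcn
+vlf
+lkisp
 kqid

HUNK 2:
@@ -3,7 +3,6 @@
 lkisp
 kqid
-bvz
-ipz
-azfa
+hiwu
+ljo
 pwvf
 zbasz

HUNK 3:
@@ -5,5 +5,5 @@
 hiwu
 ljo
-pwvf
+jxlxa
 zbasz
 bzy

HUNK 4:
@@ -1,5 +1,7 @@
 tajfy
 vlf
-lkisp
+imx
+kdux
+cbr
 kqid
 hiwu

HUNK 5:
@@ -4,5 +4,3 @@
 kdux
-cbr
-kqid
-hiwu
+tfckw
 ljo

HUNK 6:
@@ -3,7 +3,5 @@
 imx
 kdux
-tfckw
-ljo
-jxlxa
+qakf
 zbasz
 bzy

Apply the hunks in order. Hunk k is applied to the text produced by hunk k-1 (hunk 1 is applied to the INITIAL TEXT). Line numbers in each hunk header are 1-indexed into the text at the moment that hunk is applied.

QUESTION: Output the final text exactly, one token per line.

Answer: tajfy
vlf
imx
kdux
qakf
zbasz
bzy
gmz

Derivation:
Hunk 1: at line 1 remove [zoagj,bcn] add [vlf,lkisp] -> 11 lines: tajfy vlf lkisp kqid bvz ipz azfa pwvf zbasz bzy gmz
Hunk 2: at line 3 remove [bvz,ipz,azfa] add [hiwu,ljo] -> 10 lines: tajfy vlf lkisp kqid hiwu ljo pwvf zbasz bzy gmz
Hunk 3: at line 5 remove [pwvf] add [jxlxa] -> 10 lines: tajfy vlf lkisp kqid hiwu ljo jxlxa zbasz bzy gmz
Hunk 4: at line 1 remove [lkisp] add [imx,kdux,cbr] -> 12 lines: tajfy vlf imx kdux cbr kqid hiwu ljo jxlxa zbasz bzy gmz
Hunk 5: at line 4 remove [cbr,kqid,hiwu] add [tfckw] -> 10 lines: tajfy vlf imx kdux tfckw ljo jxlxa zbasz bzy gmz
Hunk 6: at line 3 remove [tfckw,ljo,jxlxa] add [qakf] -> 8 lines: tajfy vlf imx kdux qakf zbasz bzy gmz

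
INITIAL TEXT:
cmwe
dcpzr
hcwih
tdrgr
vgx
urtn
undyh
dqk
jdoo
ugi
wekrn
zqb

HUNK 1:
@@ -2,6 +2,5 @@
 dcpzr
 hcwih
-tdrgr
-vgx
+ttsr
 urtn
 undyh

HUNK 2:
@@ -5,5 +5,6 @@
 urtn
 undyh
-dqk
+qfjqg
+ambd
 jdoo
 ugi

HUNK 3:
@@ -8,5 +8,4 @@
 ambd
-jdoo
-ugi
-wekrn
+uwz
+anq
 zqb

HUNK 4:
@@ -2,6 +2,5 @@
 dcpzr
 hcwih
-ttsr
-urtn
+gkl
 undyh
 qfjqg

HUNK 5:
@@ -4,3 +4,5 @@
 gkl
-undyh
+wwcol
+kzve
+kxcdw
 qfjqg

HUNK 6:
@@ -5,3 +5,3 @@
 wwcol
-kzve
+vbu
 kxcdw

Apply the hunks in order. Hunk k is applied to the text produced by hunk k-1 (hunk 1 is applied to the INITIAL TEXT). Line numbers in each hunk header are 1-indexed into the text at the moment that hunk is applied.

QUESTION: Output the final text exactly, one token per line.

Hunk 1: at line 2 remove [tdrgr,vgx] add [ttsr] -> 11 lines: cmwe dcpzr hcwih ttsr urtn undyh dqk jdoo ugi wekrn zqb
Hunk 2: at line 5 remove [dqk] add [qfjqg,ambd] -> 12 lines: cmwe dcpzr hcwih ttsr urtn undyh qfjqg ambd jdoo ugi wekrn zqb
Hunk 3: at line 8 remove [jdoo,ugi,wekrn] add [uwz,anq] -> 11 lines: cmwe dcpzr hcwih ttsr urtn undyh qfjqg ambd uwz anq zqb
Hunk 4: at line 2 remove [ttsr,urtn] add [gkl] -> 10 lines: cmwe dcpzr hcwih gkl undyh qfjqg ambd uwz anq zqb
Hunk 5: at line 4 remove [undyh] add [wwcol,kzve,kxcdw] -> 12 lines: cmwe dcpzr hcwih gkl wwcol kzve kxcdw qfjqg ambd uwz anq zqb
Hunk 6: at line 5 remove [kzve] add [vbu] -> 12 lines: cmwe dcpzr hcwih gkl wwcol vbu kxcdw qfjqg ambd uwz anq zqb

Answer: cmwe
dcpzr
hcwih
gkl
wwcol
vbu
kxcdw
qfjqg
ambd
uwz
anq
zqb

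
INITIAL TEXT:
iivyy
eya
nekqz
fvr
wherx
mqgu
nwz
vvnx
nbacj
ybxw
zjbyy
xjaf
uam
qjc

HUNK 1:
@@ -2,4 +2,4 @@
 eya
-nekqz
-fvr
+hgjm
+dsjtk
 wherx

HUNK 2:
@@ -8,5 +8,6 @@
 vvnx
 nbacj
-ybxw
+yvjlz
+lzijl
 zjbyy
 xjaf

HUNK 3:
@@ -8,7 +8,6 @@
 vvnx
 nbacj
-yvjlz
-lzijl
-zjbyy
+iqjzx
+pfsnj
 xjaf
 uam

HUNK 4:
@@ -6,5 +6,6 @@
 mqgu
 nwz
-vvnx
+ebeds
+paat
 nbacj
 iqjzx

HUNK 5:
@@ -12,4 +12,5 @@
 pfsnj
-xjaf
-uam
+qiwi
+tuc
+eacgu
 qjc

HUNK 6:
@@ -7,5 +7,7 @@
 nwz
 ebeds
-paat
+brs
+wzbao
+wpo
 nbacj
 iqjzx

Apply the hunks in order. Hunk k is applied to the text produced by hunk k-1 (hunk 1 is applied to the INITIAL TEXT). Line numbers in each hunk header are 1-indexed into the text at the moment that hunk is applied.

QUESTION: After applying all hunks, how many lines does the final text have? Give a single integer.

Answer: 18

Derivation:
Hunk 1: at line 2 remove [nekqz,fvr] add [hgjm,dsjtk] -> 14 lines: iivyy eya hgjm dsjtk wherx mqgu nwz vvnx nbacj ybxw zjbyy xjaf uam qjc
Hunk 2: at line 8 remove [ybxw] add [yvjlz,lzijl] -> 15 lines: iivyy eya hgjm dsjtk wherx mqgu nwz vvnx nbacj yvjlz lzijl zjbyy xjaf uam qjc
Hunk 3: at line 8 remove [yvjlz,lzijl,zjbyy] add [iqjzx,pfsnj] -> 14 lines: iivyy eya hgjm dsjtk wherx mqgu nwz vvnx nbacj iqjzx pfsnj xjaf uam qjc
Hunk 4: at line 6 remove [vvnx] add [ebeds,paat] -> 15 lines: iivyy eya hgjm dsjtk wherx mqgu nwz ebeds paat nbacj iqjzx pfsnj xjaf uam qjc
Hunk 5: at line 12 remove [xjaf,uam] add [qiwi,tuc,eacgu] -> 16 lines: iivyy eya hgjm dsjtk wherx mqgu nwz ebeds paat nbacj iqjzx pfsnj qiwi tuc eacgu qjc
Hunk 6: at line 7 remove [paat] add [brs,wzbao,wpo] -> 18 lines: iivyy eya hgjm dsjtk wherx mqgu nwz ebeds brs wzbao wpo nbacj iqjzx pfsnj qiwi tuc eacgu qjc
Final line count: 18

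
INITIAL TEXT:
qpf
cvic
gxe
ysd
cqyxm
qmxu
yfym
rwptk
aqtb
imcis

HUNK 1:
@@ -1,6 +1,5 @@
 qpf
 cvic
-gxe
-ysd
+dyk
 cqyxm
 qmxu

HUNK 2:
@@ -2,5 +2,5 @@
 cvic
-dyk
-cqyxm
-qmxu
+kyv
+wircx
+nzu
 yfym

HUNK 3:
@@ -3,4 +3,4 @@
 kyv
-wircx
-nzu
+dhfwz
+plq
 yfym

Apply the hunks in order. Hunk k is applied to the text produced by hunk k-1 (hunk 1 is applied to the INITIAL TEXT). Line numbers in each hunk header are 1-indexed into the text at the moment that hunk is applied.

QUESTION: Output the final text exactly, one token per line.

Hunk 1: at line 1 remove [gxe,ysd] add [dyk] -> 9 lines: qpf cvic dyk cqyxm qmxu yfym rwptk aqtb imcis
Hunk 2: at line 2 remove [dyk,cqyxm,qmxu] add [kyv,wircx,nzu] -> 9 lines: qpf cvic kyv wircx nzu yfym rwptk aqtb imcis
Hunk 3: at line 3 remove [wircx,nzu] add [dhfwz,plq] -> 9 lines: qpf cvic kyv dhfwz plq yfym rwptk aqtb imcis

Answer: qpf
cvic
kyv
dhfwz
plq
yfym
rwptk
aqtb
imcis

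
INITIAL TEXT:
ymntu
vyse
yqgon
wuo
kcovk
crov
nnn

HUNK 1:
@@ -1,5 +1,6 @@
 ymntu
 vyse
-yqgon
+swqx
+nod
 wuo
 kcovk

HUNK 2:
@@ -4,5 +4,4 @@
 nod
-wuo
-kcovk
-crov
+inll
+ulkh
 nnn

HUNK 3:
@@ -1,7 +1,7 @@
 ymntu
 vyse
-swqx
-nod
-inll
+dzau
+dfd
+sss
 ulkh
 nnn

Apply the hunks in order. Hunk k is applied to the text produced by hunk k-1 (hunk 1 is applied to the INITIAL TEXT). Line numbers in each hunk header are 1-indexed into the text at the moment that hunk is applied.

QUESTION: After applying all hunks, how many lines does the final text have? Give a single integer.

Hunk 1: at line 1 remove [yqgon] add [swqx,nod] -> 8 lines: ymntu vyse swqx nod wuo kcovk crov nnn
Hunk 2: at line 4 remove [wuo,kcovk,crov] add [inll,ulkh] -> 7 lines: ymntu vyse swqx nod inll ulkh nnn
Hunk 3: at line 1 remove [swqx,nod,inll] add [dzau,dfd,sss] -> 7 lines: ymntu vyse dzau dfd sss ulkh nnn
Final line count: 7

Answer: 7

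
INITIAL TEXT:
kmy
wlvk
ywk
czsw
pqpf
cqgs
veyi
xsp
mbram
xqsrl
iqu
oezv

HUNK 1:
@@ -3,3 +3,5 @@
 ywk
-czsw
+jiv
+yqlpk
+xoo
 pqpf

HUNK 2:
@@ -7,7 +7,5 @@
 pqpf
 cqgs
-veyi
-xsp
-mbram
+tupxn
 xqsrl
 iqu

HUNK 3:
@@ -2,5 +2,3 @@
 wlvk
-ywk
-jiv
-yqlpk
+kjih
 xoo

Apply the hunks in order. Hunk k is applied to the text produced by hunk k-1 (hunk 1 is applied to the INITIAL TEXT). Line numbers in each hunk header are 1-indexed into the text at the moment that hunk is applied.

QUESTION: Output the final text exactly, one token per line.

Hunk 1: at line 3 remove [czsw] add [jiv,yqlpk,xoo] -> 14 lines: kmy wlvk ywk jiv yqlpk xoo pqpf cqgs veyi xsp mbram xqsrl iqu oezv
Hunk 2: at line 7 remove [veyi,xsp,mbram] add [tupxn] -> 12 lines: kmy wlvk ywk jiv yqlpk xoo pqpf cqgs tupxn xqsrl iqu oezv
Hunk 3: at line 2 remove [ywk,jiv,yqlpk] add [kjih] -> 10 lines: kmy wlvk kjih xoo pqpf cqgs tupxn xqsrl iqu oezv

Answer: kmy
wlvk
kjih
xoo
pqpf
cqgs
tupxn
xqsrl
iqu
oezv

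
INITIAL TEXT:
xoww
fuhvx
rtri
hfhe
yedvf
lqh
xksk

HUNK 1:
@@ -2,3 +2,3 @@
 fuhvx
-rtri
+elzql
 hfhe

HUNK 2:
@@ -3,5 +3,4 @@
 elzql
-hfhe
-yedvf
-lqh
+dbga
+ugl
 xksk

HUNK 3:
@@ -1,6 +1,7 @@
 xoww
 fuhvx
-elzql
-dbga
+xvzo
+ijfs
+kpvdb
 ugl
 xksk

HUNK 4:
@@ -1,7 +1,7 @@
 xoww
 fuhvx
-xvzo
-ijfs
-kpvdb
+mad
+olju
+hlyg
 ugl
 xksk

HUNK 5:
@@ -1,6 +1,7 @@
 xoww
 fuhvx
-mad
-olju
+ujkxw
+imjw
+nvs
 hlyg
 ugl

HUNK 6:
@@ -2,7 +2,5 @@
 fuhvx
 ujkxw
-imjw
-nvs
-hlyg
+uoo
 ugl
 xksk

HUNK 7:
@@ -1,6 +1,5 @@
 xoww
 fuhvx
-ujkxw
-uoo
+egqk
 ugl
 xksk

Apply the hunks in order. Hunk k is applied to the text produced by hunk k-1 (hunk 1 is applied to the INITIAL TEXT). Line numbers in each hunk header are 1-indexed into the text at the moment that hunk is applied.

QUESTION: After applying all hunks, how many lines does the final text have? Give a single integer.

Answer: 5

Derivation:
Hunk 1: at line 2 remove [rtri] add [elzql] -> 7 lines: xoww fuhvx elzql hfhe yedvf lqh xksk
Hunk 2: at line 3 remove [hfhe,yedvf,lqh] add [dbga,ugl] -> 6 lines: xoww fuhvx elzql dbga ugl xksk
Hunk 3: at line 1 remove [elzql,dbga] add [xvzo,ijfs,kpvdb] -> 7 lines: xoww fuhvx xvzo ijfs kpvdb ugl xksk
Hunk 4: at line 1 remove [xvzo,ijfs,kpvdb] add [mad,olju,hlyg] -> 7 lines: xoww fuhvx mad olju hlyg ugl xksk
Hunk 5: at line 1 remove [mad,olju] add [ujkxw,imjw,nvs] -> 8 lines: xoww fuhvx ujkxw imjw nvs hlyg ugl xksk
Hunk 6: at line 2 remove [imjw,nvs,hlyg] add [uoo] -> 6 lines: xoww fuhvx ujkxw uoo ugl xksk
Hunk 7: at line 1 remove [ujkxw,uoo] add [egqk] -> 5 lines: xoww fuhvx egqk ugl xksk
Final line count: 5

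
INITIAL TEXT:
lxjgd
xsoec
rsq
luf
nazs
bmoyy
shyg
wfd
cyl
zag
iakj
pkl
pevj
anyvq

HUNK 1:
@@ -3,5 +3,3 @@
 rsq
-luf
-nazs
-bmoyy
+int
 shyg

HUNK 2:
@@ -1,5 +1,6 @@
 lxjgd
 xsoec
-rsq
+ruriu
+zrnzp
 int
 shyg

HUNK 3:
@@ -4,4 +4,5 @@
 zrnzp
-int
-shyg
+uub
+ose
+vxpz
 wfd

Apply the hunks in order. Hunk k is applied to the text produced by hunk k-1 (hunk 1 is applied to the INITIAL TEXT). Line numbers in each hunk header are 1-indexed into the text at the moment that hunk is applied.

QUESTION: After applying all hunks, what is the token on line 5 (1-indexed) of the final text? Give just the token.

Hunk 1: at line 3 remove [luf,nazs,bmoyy] add [int] -> 12 lines: lxjgd xsoec rsq int shyg wfd cyl zag iakj pkl pevj anyvq
Hunk 2: at line 1 remove [rsq] add [ruriu,zrnzp] -> 13 lines: lxjgd xsoec ruriu zrnzp int shyg wfd cyl zag iakj pkl pevj anyvq
Hunk 3: at line 4 remove [int,shyg] add [uub,ose,vxpz] -> 14 lines: lxjgd xsoec ruriu zrnzp uub ose vxpz wfd cyl zag iakj pkl pevj anyvq
Final line 5: uub

Answer: uub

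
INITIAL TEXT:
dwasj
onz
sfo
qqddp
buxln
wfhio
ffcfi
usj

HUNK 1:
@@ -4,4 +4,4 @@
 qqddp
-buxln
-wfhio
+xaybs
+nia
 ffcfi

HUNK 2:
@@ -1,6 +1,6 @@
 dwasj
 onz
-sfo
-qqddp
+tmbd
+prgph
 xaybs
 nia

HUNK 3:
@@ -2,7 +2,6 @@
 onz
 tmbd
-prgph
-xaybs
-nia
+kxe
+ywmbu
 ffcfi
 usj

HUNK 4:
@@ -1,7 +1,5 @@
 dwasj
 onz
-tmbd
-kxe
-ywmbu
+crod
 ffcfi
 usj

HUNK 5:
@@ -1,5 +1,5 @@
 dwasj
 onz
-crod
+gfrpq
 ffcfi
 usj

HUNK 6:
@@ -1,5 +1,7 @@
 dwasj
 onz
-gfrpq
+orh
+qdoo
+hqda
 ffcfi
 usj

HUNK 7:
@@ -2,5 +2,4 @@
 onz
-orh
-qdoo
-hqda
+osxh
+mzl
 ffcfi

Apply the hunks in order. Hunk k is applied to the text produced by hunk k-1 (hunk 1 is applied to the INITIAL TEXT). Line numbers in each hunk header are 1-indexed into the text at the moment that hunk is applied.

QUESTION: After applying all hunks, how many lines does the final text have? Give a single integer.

Answer: 6

Derivation:
Hunk 1: at line 4 remove [buxln,wfhio] add [xaybs,nia] -> 8 lines: dwasj onz sfo qqddp xaybs nia ffcfi usj
Hunk 2: at line 1 remove [sfo,qqddp] add [tmbd,prgph] -> 8 lines: dwasj onz tmbd prgph xaybs nia ffcfi usj
Hunk 3: at line 2 remove [prgph,xaybs,nia] add [kxe,ywmbu] -> 7 lines: dwasj onz tmbd kxe ywmbu ffcfi usj
Hunk 4: at line 1 remove [tmbd,kxe,ywmbu] add [crod] -> 5 lines: dwasj onz crod ffcfi usj
Hunk 5: at line 1 remove [crod] add [gfrpq] -> 5 lines: dwasj onz gfrpq ffcfi usj
Hunk 6: at line 1 remove [gfrpq] add [orh,qdoo,hqda] -> 7 lines: dwasj onz orh qdoo hqda ffcfi usj
Hunk 7: at line 2 remove [orh,qdoo,hqda] add [osxh,mzl] -> 6 lines: dwasj onz osxh mzl ffcfi usj
Final line count: 6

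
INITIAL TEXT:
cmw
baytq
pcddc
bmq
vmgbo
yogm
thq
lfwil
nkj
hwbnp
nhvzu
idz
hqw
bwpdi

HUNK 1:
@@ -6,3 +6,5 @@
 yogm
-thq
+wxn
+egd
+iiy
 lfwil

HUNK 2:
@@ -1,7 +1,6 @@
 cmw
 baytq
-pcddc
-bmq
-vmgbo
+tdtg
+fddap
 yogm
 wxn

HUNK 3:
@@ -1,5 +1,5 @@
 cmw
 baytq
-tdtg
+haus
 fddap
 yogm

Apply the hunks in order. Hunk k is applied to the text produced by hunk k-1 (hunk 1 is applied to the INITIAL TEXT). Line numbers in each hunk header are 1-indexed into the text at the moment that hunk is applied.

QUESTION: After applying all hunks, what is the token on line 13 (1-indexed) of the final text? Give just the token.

Answer: idz

Derivation:
Hunk 1: at line 6 remove [thq] add [wxn,egd,iiy] -> 16 lines: cmw baytq pcddc bmq vmgbo yogm wxn egd iiy lfwil nkj hwbnp nhvzu idz hqw bwpdi
Hunk 2: at line 1 remove [pcddc,bmq,vmgbo] add [tdtg,fddap] -> 15 lines: cmw baytq tdtg fddap yogm wxn egd iiy lfwil nkj hwbnp nhvzu idz hqw bwpdi
Hunk 3: at line 1 remove [tdtg] add [haus] -> 15 lines: cmw baytq haus fddap yogm wxn egd iiy lfwil nkj hwbnp nhvzu idz hqw bwpdi
Final line 13: idz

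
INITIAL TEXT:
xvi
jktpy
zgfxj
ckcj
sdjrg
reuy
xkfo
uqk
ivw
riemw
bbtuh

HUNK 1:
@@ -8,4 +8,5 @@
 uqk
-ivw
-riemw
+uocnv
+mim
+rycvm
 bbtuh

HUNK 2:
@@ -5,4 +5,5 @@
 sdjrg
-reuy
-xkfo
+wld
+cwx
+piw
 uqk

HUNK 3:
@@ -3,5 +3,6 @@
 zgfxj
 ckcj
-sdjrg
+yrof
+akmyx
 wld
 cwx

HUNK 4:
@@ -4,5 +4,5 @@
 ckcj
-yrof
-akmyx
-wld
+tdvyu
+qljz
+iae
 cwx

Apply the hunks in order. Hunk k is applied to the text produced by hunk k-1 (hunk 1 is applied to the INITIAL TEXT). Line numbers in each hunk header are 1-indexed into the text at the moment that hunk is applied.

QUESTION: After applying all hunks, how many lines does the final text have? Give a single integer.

Answer: 14

Derivation:
Hunk 1: at line 8 remove [ivw,riemw] add [uocnv,mim,rycvm] -> 12 lines: xvi jktpy zgfxj ckcj sdjrg reuy xkfo uqk uocnv mim rycvm bbtuh
Hunk 2: at line 5 remove [reuy,xkfo] add [wld,cwx,piw] -> 13 lines: xvi jktpy zgfxj ckcj sdjrg wld cwx piw uqk uocnv mim rycvm bbtuh
Hunk 3: at line 3 remove [sdjrg] add [yrof,akmyx] -> 14 lines: xvi jktpy zgfxj ckcj yrof akmyx wld cwx piw uqk uocnv mim rycvm bbtuh
Hunk 4: at line 4 remove [yrof,akmyx,wld] add [tdvyu,qljz,iae] -> 14 lines: xvi jktpy zgfxj ckcj tdvyu qljz iae cwx piw uqk uocnv mim rycvm bbtuh
Final line count: 14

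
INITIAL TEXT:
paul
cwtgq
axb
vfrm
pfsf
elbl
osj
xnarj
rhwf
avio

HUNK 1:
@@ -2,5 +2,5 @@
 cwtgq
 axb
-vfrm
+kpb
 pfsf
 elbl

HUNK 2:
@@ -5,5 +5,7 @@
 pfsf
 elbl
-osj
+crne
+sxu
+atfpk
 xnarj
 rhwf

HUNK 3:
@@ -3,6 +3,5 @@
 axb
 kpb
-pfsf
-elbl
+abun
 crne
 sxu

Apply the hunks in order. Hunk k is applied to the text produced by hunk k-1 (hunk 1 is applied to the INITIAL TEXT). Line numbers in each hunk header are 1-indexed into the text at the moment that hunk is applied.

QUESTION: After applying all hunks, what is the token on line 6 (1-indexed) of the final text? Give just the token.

Answer: crne

Derivation:
Hunk 1: at line 2 remove [vfrm] add [kpb] -> 10 lines: paul cwtgq axb kpb pfsf elbl osj xnarj rhwf avio
Hunk 2: at line 5 remove [osj] add [crne,sxu,atfpk] -> 12 lines: paul cwtgq axb kpb pfsf elbl crne sxu atfpk xnarj rhwf avio
Hunk 3: at line 3 remove [pfsf,elbl] add [abun] -> 11 lines: paul cwtgq axb kpb abun crne sxu atfpk xnarj rhwf avio
Final line 6: crne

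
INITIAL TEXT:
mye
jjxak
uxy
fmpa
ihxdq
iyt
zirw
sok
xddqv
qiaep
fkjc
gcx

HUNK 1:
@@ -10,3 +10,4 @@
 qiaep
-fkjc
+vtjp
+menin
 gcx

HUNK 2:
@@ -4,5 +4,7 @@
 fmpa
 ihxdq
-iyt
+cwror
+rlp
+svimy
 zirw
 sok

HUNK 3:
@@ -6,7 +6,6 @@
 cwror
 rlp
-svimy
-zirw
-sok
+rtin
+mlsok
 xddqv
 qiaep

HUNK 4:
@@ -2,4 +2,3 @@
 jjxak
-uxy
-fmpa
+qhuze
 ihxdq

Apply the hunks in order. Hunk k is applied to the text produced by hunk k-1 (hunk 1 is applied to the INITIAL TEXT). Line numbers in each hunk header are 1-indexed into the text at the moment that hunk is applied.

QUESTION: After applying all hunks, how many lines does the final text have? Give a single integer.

Hunk 1: at line 10 remove [fkjc] add [vtjp,menin] -> 13 lines: mye jjxak uxy fmpa ihxdq iyt zirw sok xddqv qiaep vtjp menin gcx
Hunk 2: at line 4 remove [iyt] add [cwror,rlp,svimy] -> 15 lines: mye jjxak uxy fmpa ihxdq cwror rlp svimy zirw sok xddqv qiaep vtjp menin gcx
Hunk 3: at line 6 remove [svimy,zirw,sok] add [rtin,mlsok] -> 14 lines: mye jjxak uxy fmpa ihxdq cwror rlp rtin mlsok xddqv qiaep vtjp menin gcx
Hunk 4: at line 2 remove [uxy,fmpa] add [qhuze] -> 13 lines: mye jjxak qhuze ihxdq cwror rlp rtin mlsok xddqv qiaep vtjp menin gcx
Final line count: 13

Answer: 13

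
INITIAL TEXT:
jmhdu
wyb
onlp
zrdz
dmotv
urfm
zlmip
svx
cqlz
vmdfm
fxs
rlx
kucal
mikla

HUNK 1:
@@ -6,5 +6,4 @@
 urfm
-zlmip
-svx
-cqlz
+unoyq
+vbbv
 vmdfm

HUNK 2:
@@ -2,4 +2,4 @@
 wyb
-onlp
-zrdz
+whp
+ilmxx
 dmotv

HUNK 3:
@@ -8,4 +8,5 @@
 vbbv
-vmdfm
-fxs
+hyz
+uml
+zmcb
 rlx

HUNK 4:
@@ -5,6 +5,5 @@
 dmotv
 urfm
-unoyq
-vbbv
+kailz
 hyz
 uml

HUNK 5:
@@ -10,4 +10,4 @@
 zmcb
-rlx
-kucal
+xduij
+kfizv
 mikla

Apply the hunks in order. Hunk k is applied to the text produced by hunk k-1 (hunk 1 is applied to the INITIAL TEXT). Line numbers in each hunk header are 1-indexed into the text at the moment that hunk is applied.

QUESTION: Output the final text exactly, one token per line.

Hunk 1: at line 6 remove [zlmip,svx,cqlz] add [unoyq,vbbv] -> 13 lines: jmhdu wyb onlp zrdz dmotv urfm unoyq vbbv vmdfm fxs rlx kucal mikla
Hunk 2: at line 2 remove [onlp,zrdz] add [whp,ilmxx] -> 13 lines: jmhdu wyb whp ilmxx dmotv urfm unoyq vbbv vmdfm fxs rlx kucal mikla
Hunk 3: at line 8 remove [vmdfm,fxs] add [hyz,uml,zmcb] -> 14 lines: jmhdu wyb whp ilmxx dmotv urfm unoyq vbbv hyz uml zmcb rlx kucal mikla
Hunk 4: at line 5 remove [unoyq,vbbv] add [kailz] -> 13 lines: jmhdu wyb whp ilmxx dmotv urfm kailz hyz uml zmcb rlx kucal mikla
Hunk 5: at line 10 remove [rlx,kucal] add [xduij,kfizv] -> 13 lines: jmhdu wyb whp ilmxx dmotv urfm kailz hyz uml zmcb xduij kfizv mikla

Answer: jmhdu
wyb
whp
ilmxx
dmotv
urfm
kailz
hyz
uml
zmcb
xduij
kfizv
mikla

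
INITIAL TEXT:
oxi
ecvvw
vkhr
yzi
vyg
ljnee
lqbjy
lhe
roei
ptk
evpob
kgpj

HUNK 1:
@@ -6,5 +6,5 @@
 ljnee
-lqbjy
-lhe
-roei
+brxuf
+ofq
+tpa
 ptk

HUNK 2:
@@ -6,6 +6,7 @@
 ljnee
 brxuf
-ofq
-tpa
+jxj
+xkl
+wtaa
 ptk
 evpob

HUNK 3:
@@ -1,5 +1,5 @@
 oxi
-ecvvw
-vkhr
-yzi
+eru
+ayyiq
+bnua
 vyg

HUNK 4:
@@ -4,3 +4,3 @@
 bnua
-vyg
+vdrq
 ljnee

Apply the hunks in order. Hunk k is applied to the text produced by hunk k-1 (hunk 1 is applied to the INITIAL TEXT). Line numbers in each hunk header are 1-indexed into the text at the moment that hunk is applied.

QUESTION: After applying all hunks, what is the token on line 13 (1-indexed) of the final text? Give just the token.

Answer: kgpj

Derivation:
Hunk 1: at line 6 remove [lqbjy,lhe,roei] add [brxuf,ofq,tpa] -> 12 lines: oxi ecvvw vkhr yzi vyg ljnee brxuf ofq tpa ptk evpob kgpj
Hunk 2: at line 6 remove [ofq,tpa] add [jxj,xkl,wtaa] -> 13 lines: oxi ecvvw vkhr yzi vyg ljnee brxuf jxj xkl wtaa ptk evpob kgpj
Hunk 3: at line 1 remove [ecvvw,vkhr,yzi] add [eru,ayyiq,bnua] -> 13 lines: oxi eru ayyiq bnua vyg ljnee brxuf jxj xkl wtaa ptk evpob kgpj
Hunk 4: at line 4 remove [vyg] add [vdrq] -> 13 lines: oxi eru ayyiq bnua vdrq ljnee brxuf jxj xkl wtaa ptk evpob kgpj
Final line 13: kgpj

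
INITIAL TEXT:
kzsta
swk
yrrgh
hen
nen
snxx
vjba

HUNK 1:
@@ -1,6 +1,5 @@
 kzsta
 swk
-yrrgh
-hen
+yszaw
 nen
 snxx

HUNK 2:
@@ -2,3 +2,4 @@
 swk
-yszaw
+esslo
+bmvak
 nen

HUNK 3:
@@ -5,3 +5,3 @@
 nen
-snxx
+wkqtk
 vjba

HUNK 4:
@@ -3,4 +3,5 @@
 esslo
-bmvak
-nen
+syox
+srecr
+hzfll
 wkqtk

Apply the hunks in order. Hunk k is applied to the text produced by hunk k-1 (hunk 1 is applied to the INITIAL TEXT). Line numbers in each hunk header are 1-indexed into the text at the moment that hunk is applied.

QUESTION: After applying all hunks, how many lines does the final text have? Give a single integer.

Answer: 8

Derivation:
Hunk 1: at line 1 remove [yrrgh,hen] add [yszaw] -> 6 lines: kzsta swk yszaw nen snxx vjba
Hunk 2: at line 2 remove [yszaw] add [esslo,bmvak] -> 7 lines: kzsta swk esslo bmvak nen snxx vjba
Hunk 3: at line 5 remove [snxx] add [wkqtk] -> 7 lines: kzsta swk esslo bmvak nen wkqtk vjba
Hunk 4: at line 3 remove [bmvak,nen] add [syox,srecr,hzfll] -> 8 lines: kzsta swk esslo syox srecr hzfll wkqtk vjba
Final line count: 8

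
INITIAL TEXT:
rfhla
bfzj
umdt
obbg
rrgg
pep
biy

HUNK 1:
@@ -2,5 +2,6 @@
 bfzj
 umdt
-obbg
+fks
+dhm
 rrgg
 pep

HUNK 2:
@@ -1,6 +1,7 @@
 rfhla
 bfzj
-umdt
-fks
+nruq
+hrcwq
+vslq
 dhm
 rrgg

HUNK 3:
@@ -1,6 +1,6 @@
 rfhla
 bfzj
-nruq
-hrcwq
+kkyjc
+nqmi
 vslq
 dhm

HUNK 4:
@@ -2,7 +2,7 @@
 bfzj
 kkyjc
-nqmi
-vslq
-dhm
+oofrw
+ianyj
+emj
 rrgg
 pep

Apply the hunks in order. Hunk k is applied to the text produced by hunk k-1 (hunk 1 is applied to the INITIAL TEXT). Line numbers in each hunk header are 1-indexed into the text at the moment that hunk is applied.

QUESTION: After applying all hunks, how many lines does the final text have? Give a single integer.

Answer: 9

Derivation:
Hunk 1: at line 2 remove [obbg] add [fks,dhm] -> 8 lines: rfhla bfzj umdt fks dhm rrgg pep biy
Hunk 2: at line 1 remove [umdt,fks] add [nruq,hrcwq,vslq] -> 9 lines: rfhla bfzj nruq hrcwq vslq dhm rrgg pep biy
Hunk 3: at line 1 remove [nruq,hrcwq] add [kkyjc,nqmi] -> 9 lines: rfhla bfzj kkyjc nqmi vslq dhm rrgg pep biy
Hunk 4: at line 2 remove [nqmi,vslq,dhm] add [oofrw,ianyj,emj] -> 9 lines: rfhla bfzj kkyjc oofrw ianyj emj rrgg pep biy
Final line count: 9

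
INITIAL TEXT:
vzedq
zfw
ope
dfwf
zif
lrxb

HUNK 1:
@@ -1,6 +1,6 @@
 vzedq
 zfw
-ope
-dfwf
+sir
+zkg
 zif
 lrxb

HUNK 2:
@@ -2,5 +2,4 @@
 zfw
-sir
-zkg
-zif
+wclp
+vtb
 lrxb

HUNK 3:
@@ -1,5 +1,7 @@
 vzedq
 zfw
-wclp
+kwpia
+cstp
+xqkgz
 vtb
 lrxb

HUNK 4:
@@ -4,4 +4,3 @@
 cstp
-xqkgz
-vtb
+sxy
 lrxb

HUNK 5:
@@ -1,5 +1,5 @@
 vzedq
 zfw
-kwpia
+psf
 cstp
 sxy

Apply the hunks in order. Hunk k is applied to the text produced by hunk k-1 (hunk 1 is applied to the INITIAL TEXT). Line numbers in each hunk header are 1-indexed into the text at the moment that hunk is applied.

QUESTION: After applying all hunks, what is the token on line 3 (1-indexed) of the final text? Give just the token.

Answer: psf

Derivation:
Hunk 1: at line 1 remove [ope,dfwf] add [sir,zkg] -> 6 lines: vzedq zfw sir zkg zif lrxb
Hunk 2: at line 2 remove [sir,zkg,zif] add [wclp,vtb] -> 5 lines: vzedq zfw wclp vtb lrxb
Hunk 3: at line 1 remove [wclp] add [kwpia,cstp,xqkgz] -> 7 lines: vzedq zfw kwpia cstp xqkgz vtb lrxb
Hunk 4: at line 4 remove [xqkgz,vtb] add [sxy] -> 6 lines: vzedq zfw kwpia cstp sxy lrxb
Hunk 5: at line 1 remove [kwpia] add [psf] -> 6 lines: vzedq zfw psf cstp sxy lrxb
Final line 3: psf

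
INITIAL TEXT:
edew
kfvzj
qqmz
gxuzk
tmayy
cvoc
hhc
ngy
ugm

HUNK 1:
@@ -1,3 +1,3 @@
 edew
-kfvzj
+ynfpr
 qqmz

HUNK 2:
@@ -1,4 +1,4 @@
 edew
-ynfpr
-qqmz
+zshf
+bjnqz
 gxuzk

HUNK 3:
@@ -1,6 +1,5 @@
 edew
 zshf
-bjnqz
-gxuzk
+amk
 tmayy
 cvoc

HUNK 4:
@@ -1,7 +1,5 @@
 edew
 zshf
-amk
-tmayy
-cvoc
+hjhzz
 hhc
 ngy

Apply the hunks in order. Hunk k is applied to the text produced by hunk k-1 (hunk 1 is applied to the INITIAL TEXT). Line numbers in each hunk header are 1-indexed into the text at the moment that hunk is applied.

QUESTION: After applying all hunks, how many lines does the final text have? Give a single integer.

Hunk 1: at line 1 remove [kfvzj] add [ynfpr] -> 9 lines: edew ynfpr qqmz gxuzk tmayy cvoc hhc ngy ugm
Hunk 2: at line 1 remove [ynfpr,qqmz] add [zshf,bjnqz] -> 9 lines: edew zshf bjnqz gxuzk tmayy cvoc hhc ngy ugm
Hunk 3: at line 1 remove [bjnqz,gxuzk] add [amk] -> 8 lines: edew zshf amk tmayy cvoc hhc ngy ugm
Hunk 4: at line 1 remove [amk,tmayy,cvoc] add [hjhzz] -> 6 lines: edew zshf hjhzz hhc ngy ugm
Final line count: 6

Answer: 6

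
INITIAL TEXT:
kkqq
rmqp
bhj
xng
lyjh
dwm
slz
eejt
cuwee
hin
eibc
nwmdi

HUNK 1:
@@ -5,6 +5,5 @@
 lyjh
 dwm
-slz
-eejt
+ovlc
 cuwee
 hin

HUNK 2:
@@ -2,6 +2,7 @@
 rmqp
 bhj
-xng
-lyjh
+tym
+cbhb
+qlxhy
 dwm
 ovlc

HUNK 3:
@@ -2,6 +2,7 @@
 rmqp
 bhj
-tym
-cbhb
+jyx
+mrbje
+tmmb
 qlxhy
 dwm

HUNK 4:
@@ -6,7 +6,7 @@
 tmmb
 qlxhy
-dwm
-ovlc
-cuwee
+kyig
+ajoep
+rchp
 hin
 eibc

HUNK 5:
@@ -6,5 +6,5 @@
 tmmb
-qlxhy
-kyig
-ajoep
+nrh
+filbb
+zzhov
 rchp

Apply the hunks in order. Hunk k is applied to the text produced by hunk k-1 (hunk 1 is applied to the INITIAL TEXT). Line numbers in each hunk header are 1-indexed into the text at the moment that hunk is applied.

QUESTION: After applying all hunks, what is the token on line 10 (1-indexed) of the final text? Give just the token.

Hunk 1: at line 5 remove [slz,eejt] add [ovlc] -> 11 lines: kkqq rmqp bhj xng lyjh dwm ovlc cuwee hin eibc nwmdi
Hunk 2: at line 2 remove [xng,lyjh] add [tym,cbhb,qlxhy] -> 12 lines: kkqq rmqp bhj tym cbhb qlxhy dwm ovlc cuwee hin eibc nwmdi
Hunk 3: at line 2 remove [tym,cbhb] add [jyx,mrbje,tmmb] -> 13 lines: kkqq rmqp bhj jyx mrbje tmmb qlxhy dwm ovlc cuwee hin eibc nwmdi
Hunk 4: at line 6 remove [dwm,ovlc,cuwee] add [kyig,ajoep,rchp] -> 13 lines: kkqq rmqp bhj jyx mrbje tmmb qlxhy kyig ajoep rchp hin eibc nwmdi
Hunk 5: at line 6 remove [qlxhy,kyig,ajoep] add [nrh,filbb,zzhov] -> 13 lines: kkqq rmqp bhj jyx mrbje tmmb nrh filbb zzhov rchp hin eibc nwmdi
Final line 10: rchp

Answer: rchp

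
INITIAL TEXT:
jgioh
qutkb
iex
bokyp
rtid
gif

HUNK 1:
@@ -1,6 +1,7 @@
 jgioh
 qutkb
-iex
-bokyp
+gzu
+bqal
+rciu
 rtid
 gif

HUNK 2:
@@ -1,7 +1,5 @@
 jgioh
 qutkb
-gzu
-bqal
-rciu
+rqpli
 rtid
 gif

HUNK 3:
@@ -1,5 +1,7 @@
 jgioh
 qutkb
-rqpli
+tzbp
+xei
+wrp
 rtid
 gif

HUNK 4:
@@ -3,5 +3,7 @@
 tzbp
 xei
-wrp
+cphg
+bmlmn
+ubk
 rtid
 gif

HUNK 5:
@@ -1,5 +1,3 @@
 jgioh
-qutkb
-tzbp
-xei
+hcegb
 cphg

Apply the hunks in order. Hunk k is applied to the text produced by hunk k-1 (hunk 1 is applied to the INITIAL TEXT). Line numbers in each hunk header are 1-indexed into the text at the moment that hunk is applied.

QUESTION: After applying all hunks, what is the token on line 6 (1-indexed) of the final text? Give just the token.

Answer: rtid

Derivation:
Hunk 1: at line 1 remove [iex,bokyp] add [gzu,bqal,rciu] -> 7 lines: jgioh qutkb gzu bqal rciu rtid gif
Hunk 2: at line 1 remove [gzu,bqal,rciu] add [rqpli] -> 5 lines: jgioh qutkb rqpli rtid gif
Hunk 3: at line 1 remove [rqpli] add [tzbp,xei,wrp] -> 7 lines: jgioh qutkb tzbp xei wrp rtid gif
Hunk 4: at line 3 remove [wrp] add [cphg,bmlmn,ubk] -> 9 lines: jgioh qutkb tzbp xei cphg bmlmn ubk rtid gif
Hunk 5: at line 1 remove [qutkb,tzbp,xei] add [hcegb] -> 7 lines: jgioh hcegb cphg bmlmn ubk rtid gif
Final line 6: rtid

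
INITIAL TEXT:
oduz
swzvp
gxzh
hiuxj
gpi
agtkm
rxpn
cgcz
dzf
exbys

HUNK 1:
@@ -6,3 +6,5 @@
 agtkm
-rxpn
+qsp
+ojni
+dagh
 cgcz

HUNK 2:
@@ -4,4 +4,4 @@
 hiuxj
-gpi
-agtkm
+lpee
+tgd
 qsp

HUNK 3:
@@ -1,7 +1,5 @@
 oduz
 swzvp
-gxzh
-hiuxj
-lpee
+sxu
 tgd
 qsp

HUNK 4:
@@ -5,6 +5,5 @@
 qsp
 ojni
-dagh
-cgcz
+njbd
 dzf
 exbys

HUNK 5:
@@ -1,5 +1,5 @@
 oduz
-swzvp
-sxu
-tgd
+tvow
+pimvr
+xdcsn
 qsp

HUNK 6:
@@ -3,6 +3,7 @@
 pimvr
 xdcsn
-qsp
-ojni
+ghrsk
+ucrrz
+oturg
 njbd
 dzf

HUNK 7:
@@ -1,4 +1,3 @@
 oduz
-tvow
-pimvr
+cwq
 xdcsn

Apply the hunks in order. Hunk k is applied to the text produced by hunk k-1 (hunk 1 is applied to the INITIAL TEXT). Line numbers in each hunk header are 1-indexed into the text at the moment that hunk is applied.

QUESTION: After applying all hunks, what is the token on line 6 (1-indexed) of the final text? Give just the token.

Hunk 1: at line 6 remove [rxpn] add [qsp,ojni,dagh] -> 12 lines: oduz swzvp gxzh hiuxj gpi agtkm qsp ojni dagh cgcz dzf exbys
Hunk 2: at line 4 remove [gpi,agtkm] add [lpee,tgd] -> 12 lines: oduz swzvp gxzh hiuxj lpee tgd qsp ojni dagh cgcz dzf exbys
Hunk 3: at line 1 remove [gxzh,hiuxj,lpee] add [sxu] -> 10 lines: oduz swzvp sxu tgd qsp ojni dagh cgcz dzf exbys
Hunk 4: at line 5 remove [dagh,cgcz] add [njbd] -> 9 lines: oduz swzvp sxu tgd qsp ojni njbd dzf exbys
Hunk 5: at line 1 remove [swzvp,sxu,tgd] add [tvow,pimvr,xdcsn] -> 9 lines: oduz tvow pimvr xdcsn qsp ojni njbd dzf exbys
Hunk 6: at line 3 remove [qsp,ojni] add [ghrsk,ucrrz,oturg] -> 10 lines: oduz tvow pimvr xdcsn ghrsk ucrrz oturg njbd dzf exbys
Hunk 7: at line 1 remove [tvow,pimvr] add [cwq] -> 9 lines: oduz cwq xdcsn ghrsk ucrrz oturg njbd dzf exbys
Final line 6: oturg

Answer: oturg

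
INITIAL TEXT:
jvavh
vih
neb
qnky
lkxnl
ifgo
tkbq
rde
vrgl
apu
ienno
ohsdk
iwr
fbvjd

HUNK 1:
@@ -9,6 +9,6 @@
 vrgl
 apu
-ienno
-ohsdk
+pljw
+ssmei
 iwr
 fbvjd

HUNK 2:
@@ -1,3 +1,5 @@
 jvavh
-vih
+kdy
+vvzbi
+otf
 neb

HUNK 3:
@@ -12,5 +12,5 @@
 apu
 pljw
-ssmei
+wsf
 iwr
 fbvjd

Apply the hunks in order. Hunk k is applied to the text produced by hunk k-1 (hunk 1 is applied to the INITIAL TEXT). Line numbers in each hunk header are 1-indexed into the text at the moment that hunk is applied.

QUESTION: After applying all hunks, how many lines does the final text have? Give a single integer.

Hunk 1: at line 9 remove [ienno,ohsdk] add [pljw,ssmei] -> 14 lines: jvavh vih neb qnky lkxnl ifgo tkbq rde vrgl apu pljw ssmei iwr fbvjd
Hunk 2: at line 1 remove [vih] add [kdy,vvzbi,otf] -> 16 lines: jvavh kdy vvzbi otf neb qnky lkxnl ifgo tkbq rde vrgl apu pljw ssmei iwr fbvjd
Hunk 3: at line 12 remove [ssmei] add [wsf] -> 16 lines: jvavh kdy vvzbi otf neb qnky lkxnl ifgo tkbq rde vrgl apu pljw wsf iwr fbvjd
Final line count: 16

Answer: 16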